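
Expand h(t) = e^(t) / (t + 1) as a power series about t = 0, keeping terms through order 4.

Use 1/(1 - r) = Σ r^k on the denominator, then take the Cauchy product.

3*t^4/8 - t^3/3 + t^2/2 + 1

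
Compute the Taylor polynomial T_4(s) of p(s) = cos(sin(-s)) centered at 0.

Substitute the inner expansion into the outer series and collect powers.
p(0) = 1
p′(0) = 0
p′′(0) = -1
p′′′(0) = 0
p^(4)(0) = 5
Then c_k = p^(k)(0)/k! gives each Taylor coefficient.

5*s^4/24 - s^2/2 + 1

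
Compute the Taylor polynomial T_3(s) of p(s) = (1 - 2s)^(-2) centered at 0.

Differentiate repeatedly and evaluate at the center.
p(0) = 1
p′(0) = 4
p′′(0) = 24
p′′′(0) = 192

32*s^3 + 12*s^2 + 4*s + 1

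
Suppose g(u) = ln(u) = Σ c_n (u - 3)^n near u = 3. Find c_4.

g(3) = ln(3)
g′(3) = 1/3
g′′(3) = -1/9
g′′′(3) = 2/27
g^(4)(3) = -2/27
Then c_k = g^(k)(3)/k! gives each Taylor coefficient.

-1/324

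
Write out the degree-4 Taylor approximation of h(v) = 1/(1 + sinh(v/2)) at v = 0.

v^4/12 - 7*v^3/48 + v^2/4 - v/2 + 1

Substitute the inner expansion into the outer series and collect powers.
h(0) = 1
h′(0) = -1/2
h′′(0) = 1/2
h′′′(0) = -7/8
h^(4)(0) = 2
Then c_k = h^(k)(0)/k! gives each Taylor coefficient.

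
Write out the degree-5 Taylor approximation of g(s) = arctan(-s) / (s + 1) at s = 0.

Use 1/(1 - r) = Σ r^k on the denominator, then take the Cauchy product.
g(0) = 0
g′(0) = -1
g′′(0) = 2
g′′′(0) = -4
g^(4)(0) = 16
g^(5)(0) = -104

-13*s^5/15 + 2*s^4/3 - 2*s^3/3 + s^2 - s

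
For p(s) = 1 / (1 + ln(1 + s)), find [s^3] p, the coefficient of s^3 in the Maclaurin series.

-7/3

Write 1/(1+u) = 1 - u + u^2 - u^3 + ... and substitute the series for u.
p(0) = 1
p′(0) = -1
p′′(0) = 3
p′′′(0) = -14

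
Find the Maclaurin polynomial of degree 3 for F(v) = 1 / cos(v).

v^2/2 + 1

Divide the numerator series by the denominator series (power-series long division).
F(0) = 1
F′(0) = 0
F′′(0) = 1
F′′′(0) = 0
Then c_k = F^(k)(0)/k! gives each Taylor coefficient.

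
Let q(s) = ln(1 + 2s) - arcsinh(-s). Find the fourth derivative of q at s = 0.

Add the two expansions coefficient-wise.
The coefficient of s^4 in the expansion is -4, so q^(4)(0) = 4! * (-4) = -96.

-96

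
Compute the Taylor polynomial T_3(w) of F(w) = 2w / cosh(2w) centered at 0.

-4*w^3 + 2*w

Write the quotient as an unknown series and match coefficients against numerator = denominator · series.
[w^0] = 0;  [w^1] = 2;  [w^2] = 0;  [w^3] = -4.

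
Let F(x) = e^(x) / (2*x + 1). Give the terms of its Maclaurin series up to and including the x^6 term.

27949*x^6/720 - 2329*x^5/120 + 233*x^4/24 - 29*x^3/6 + 5*x^2/2 - x + 1

Multiply the numerator's expansion by the denominator's geometric series.
F(0) = 1
F′(0) = -1
F′′(0) = 5
F′′′(0) = -29
F^(4)(0) = 233
F^(5)(0) = -2329
F^(6)(0) = 27949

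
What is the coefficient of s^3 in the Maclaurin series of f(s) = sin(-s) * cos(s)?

2/3

Write out both Maclaurin series and multiply, keeping only the needed powers.
[s^0] = 0;  [s^1] = -1;  [s^2] = 0;  [s^3] = 2/3.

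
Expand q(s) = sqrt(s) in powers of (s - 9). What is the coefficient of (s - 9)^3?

1/3888

q(9) = 3
q′(9) = 1/6
q′′(9) = -1/108
q′′′(9) = 1/648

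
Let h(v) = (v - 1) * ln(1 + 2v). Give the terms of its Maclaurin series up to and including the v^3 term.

-14*v^3/3 + 4*v^2 - 2*v

Shift and add copies of the series according to the polynomial's terms.
[v^0] = 0;  [v^1] = -2;  [v^2] = 4;  [v^3] = -14/3.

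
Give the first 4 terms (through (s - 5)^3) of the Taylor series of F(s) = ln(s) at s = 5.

(s - 5)^3/375 - (s - 5)^2/50 + (s - 5)/5 + ln(5)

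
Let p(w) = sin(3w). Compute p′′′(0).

-27

From the series, [w^3] p = -9/2; multiply by 3! = 6 to get -27.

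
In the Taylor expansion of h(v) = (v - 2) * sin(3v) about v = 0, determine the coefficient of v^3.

9

Multiply each power in the prefactor through the base expansion.
h(0) = 0
h′(0) = -6
h′′(0) = 6
h′′′(0) = 54
Then c_k = h^(k)(0)/k! gives each Taylor coefficient.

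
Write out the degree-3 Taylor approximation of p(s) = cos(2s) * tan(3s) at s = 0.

Multiply the two series term by term and collect like powers.
[s^0] = 0;  [s^1] = 3;  [s^2] = 0;  [s^3] = 3.

3*s^3 + 3*s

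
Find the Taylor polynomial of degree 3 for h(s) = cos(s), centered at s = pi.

h(pi) = -1
h′(pi) = 0
h′′(pi) = 1
h′′′(pi) = 0

(s - pi)^2/2 - 1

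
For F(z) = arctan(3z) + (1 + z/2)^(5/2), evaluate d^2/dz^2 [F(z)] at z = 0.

15/16

Combine the two series term by term.
The coefficient of z^2 in the expansion is 15/32, so F′′(0) = 2! * (15/32) = 15/16.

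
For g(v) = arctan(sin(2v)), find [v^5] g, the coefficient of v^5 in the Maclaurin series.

12

Let u equal the inner series; expand the outer function in u and truncate.
g(0) = 0
g′(0) = 2
g′′(0) = 0
g′′′(0) = -24
g^(4)(0) = 0
g^(5)(0) = 1440
So c_5 = g^(5)(0)/5! = 12.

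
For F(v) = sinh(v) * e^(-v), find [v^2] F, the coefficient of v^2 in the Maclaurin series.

Multiply the two series term by term and collect like powers.
F(0) = 0
F′(0) = 1
F′′(0) = -2
So c_2 = F′′(0)/2! = -1.

-1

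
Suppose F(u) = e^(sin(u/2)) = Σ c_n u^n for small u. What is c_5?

-1/480

Substitute the inner expansion into the outer series and collect powers.
F(0) = 1
F′(0) = 1/2
F′′(0) = 1/4
F′′′(0) = 0
F^(4)(0) = -3/16
F^(5)(0) = -1/4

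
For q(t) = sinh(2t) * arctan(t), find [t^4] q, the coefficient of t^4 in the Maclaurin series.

Expand each factor separately, then convolve coefficients.
[t^0] = 0;  [t^1] = 0;  [t^2] = 2;  [t^3] = 0;  [t^4] = 2/3.

2/3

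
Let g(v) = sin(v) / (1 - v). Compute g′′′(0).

5

Take the Cauchy product of the two expansions.
The coefficient of v^3 in the expansion is 5/6, so g′′′(0) = 3! * (5/6) = 5.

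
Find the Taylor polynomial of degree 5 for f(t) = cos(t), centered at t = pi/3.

-sqrt(3)*(t - pi/3)^5/240 + (t - pi/3)^4/48 + sqrt(3)*(t - pi/3)^3/12 - (t - pi/3)^2/4 - sqrt(3)*(t - pi/3)/2 + 1/2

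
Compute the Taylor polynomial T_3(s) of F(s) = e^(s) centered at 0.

s^3/6 + s^2/2 + s + 1

[s^0] = 1;  [s^1] = 1;  [s^2] = 1/2;  [s^3] = 1/6.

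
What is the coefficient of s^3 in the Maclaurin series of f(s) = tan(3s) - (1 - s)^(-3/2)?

109/16

Expand each term separately and add.
[s^0] = -1;  [s^1] = 3/2;  [s^2] = -15/8;  [s^3] = 109/16.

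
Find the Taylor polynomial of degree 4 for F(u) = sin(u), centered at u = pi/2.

(u - pi/2)^4/24 - (u - pi/2)^2/2 + 1

F(pi/2) = 1
F′(pi/2) = 0
F′′(pi/2) = -1
F′′′(pi/2) = 0
F^(4)(pi/2) = 1
Then c_k = F^(k)(pi/2)/k! gives each Taylor coefficient.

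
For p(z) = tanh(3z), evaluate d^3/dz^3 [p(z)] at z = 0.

-54

From the series, [z^3] p = -9; multiply by 3! = 6 to get -54.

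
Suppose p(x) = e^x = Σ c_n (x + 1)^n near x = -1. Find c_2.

p(-1) = e^(-1)
p′(-1) = e^(-1)
p′′(-1) = e^(-1)
The Taylor polynomial is Σ p^(k)(-1)/k! · (x + 1)^k.

e^(-1)/2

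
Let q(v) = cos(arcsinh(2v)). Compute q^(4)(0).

Let u equal the inner series; expand the outer function in u and truncate.
The coefficient of v^4 in the expansion is 10/3, so q^(4)(0) = 4! * (10/3) = 80.

80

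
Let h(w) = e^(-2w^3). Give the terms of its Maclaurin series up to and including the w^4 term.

Differentiate repeatedly and evaluate at the center.
[w^0] = 1;  [w^1] = 0;  [w^2] = 0;  [w^3] = -2;  [w^4] = 0.

1 - 2*w^3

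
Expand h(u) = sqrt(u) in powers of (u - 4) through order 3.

(u - 4)^3/512 - (u - 4)^2/64 + (u - 4)/4 + 2

Apply the Taylor formula c_k = f^(k)(a)/k!.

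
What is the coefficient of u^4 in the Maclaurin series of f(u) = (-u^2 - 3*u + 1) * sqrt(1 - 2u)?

11/8

Shift and add copies of the series according to the polynomial's terms.
f(0) = 1
f′(0) = -4
f′′(0) = 3
f′′′(0) = 12
f^(4)(0) = 33
So c_4 = f^(4)(0)/4! = 11/8.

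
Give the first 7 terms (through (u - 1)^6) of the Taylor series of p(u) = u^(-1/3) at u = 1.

728*(u - 1)^6/6561 - 91*(u - 1)^5/729 + 35*(u - 1)^4/243 - 14*(u - 1)^3/81 + 2*(u - 1)^2/9 - (u - 1)/3 + 1

Compute the successive derivatives at the expansion point and divide by k!.
[(u - 1)^0] = 1;  [(u - 1)^1] = -1/3;  [(u - 1)^2] = 2/9;  [(u - 1)^3] = -14/81;  [(u - 1)^4] = 35/243;  [(u - 1)^5] = -91/729;  [(u - 1)^6] = 728/6561.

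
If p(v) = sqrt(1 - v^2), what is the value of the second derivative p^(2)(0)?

-1

The coefficient of v^2 in the expansion is -1/2, so p′′(0) = 2! * (-1/2) = -1.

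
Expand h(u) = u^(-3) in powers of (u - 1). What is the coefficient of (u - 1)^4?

15

Compute the successive derivatives at the expansion point and divide by k!.
h(1) = 1
h′(1) = -3
h′′(1) = 12
h′′′(1) = -60
h^(4)(1) = 360
So c_4 = h^(4)(1)/4! = 15.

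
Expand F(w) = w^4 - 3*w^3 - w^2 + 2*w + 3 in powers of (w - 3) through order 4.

(w - 3)^4 + 9*(w - 3)^3 + 26*(w - 3)^2 + 23*(w - 3)

[(w - 3)^0] = 0;  [(w - 3)^1] = 23;  [(w - 3)^2] = 26;  [(w - 3)^3] = 9;  [(w - 3)^4] = 1.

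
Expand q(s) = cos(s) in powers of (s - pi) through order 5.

q(pi) = -1
q′(pi) = 0
q′′(pi) = 1
q′′′(pi) = 0
q^(4)(pi) = -1
q^(5)(pi) = 0

-(s - pi)^4/24 + (s - pi)^2/2 - 1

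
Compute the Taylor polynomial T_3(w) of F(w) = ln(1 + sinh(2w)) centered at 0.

Compose series: expand the inner function first, then feed it into the outer expansion.
F(0) = 0
F′(0) = 2
F′′(0) = -4
F′′′(0) = 24
The Taylor polynomial is Σ F^(k)(0)/k! · w^k.

4*w^3 - 2*w^2 + 2*w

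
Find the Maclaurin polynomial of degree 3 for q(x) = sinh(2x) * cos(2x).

-8*x^3/3 + 2*x

Take the Cauchy product of the two expansions.
q(0) = 0
q′(0) = 2
q′′(0) = 0
q′′′(0) = -16
The Taylor polynomial is Σ q^(k)(0)/k! · x^k.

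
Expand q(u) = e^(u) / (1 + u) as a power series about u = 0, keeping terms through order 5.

-11*u^5/30 + 3*u^4/8 - u^3/3 + u^2/2 + 1

Write out both Maclaurin series and multiply, keeping only the needed powers.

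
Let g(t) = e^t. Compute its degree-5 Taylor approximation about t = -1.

Use the known series and substitute for the argument.
[(t + 1)^0] = e^(-1);  [(t + 1)^1] = e^(-1);  [(t + 1)^2] = e^(-1)/2;  [(t + 1)^3] = e^(-1)/6;  [(t + 1)^4] = e^(-1)/24;  [(t + 1)^5] = e^(-1)/120.

(t + 1)^5*e^(-1)/120 + (t + 1)^4*e^(-1)/24 + (t + 1)^3*e^(-1)/6 + (t + 1)^2*e^(-1)/2 + (t + 1)*e^(-1) + e^(-1)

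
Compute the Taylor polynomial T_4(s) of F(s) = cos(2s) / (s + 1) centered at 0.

-s^4/3 + s^3 - s^2 - s + 1

Multiply the numerator's expansion by the denominator's geometric series.
F(0) = 1
F′(0) = -1
F′′(0) = -2
F′′′(0) = 6
F^(4)(0) = -8
Then c_k = F^(k)(0)/k! gives each Taylor coefficient.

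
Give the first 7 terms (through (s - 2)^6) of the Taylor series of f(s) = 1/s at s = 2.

(s - 2)^6/128 - (s - 2)^5/64 + (s - 2)^4/32 - (s - 2)^3/16 + (s - 2)^2/8 - (s - 2)/4 + 1/2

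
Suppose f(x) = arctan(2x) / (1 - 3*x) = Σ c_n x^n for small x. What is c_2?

Use 1/(1 - r) = Σ r^k on the denominator, then take the Cauchy product.
f(0) = 0
f′(0) = 2
f′′(0) = 12

6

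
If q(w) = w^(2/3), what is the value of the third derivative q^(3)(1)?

8/27

Differentiate repeatedly and evaluate at the center.
The coefficient of (w - 1)^3 in the expansion is 4/81, so q′′′(1) = 3! * (4/81) = 8/27.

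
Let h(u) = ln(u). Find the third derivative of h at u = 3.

2/27

Use the known series and substitute for the argument.
The coefficient of (u - 3)^3 in the expansion is 1/81, so h′′′(3) = 3! * (1/81) = 2/27.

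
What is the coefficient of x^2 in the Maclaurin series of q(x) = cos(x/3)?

-1/18

q(0) = 1
q′(0) = 0
q′′(0) = -1/9
The Taylor polynomial is Σ q^(k)(0)/k! · x^k.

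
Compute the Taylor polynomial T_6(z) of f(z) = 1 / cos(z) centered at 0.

Write the quotient as an unknown series and match coefficients against numerator = denominator · series.

61*z^6/720 + 5*z^4/24 + z^2/2 + 1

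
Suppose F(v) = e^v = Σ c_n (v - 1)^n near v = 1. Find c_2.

[(v - 1)^0] = e;  [(v - 1)^1] = e;  [(v - 1)^2] = e/2.

e/2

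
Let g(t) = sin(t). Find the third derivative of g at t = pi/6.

-sqrt(3)/2

From the series, [(t - pi/6)^3] g = -sqrt(3)/12; multiply by 3! = 6 to get -sqrt(3)/2.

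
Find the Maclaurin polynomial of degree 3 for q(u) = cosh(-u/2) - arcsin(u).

Expand each term separately and add.
q(0) = 1
q′(0) = -1
q′′(0) = 1/4
q′′′(0) = -1
Then c_k = q^(k)(0)/k! gives each Taylor coefficient.

-u^3/6 + u^2/8 - u + 1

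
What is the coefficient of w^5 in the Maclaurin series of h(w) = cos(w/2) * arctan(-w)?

-469/1920

Expand each factor separately, then convolve coefficients.
[w^0] = 0;  [w^1] = -1;  [w^2] = 0;  [w^3] = 11/24;  [w^4] = 0;  [w^5] = -469/1920.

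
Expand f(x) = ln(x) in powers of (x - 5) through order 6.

[(x - 5)^0] = ln(5);  [(x - 5)^1] = 1/5;  [(x - 5)^2] = -1/50;  [(x - 5)^3] = 1/375;  [(x - 5)^4] = -1/2500;  [(x - 5)^5] = 1/15625;  [(x - 5)^6] = -1/93750.

-(x - 5)^6/93750 + (x - 5)^5/15625 - (x - 5)^4/2500 + (x - 5)^3/375 - (x - 5)^2/50 + (x - 5)/5 + ln(5)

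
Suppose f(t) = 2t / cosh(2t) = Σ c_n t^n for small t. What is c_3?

-4

Invert the denominator's series and multiply.
[t^0] = 0;  [t^1] = 2;  [t^2] = 0;  [t^3] = -4.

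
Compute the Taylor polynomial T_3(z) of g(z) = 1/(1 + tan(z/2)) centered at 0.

Compose series: expand the inner function first, then feed it into the outer expansion.
g(0) = 1
g′(0) = -1/2
g′′(0) = 1/2
g′′′(0) = -1
Then c_k = g^(k)(0)/k! gives each Taylor coefficient.

-z^3/6 + z^2/4 - z/2 + 1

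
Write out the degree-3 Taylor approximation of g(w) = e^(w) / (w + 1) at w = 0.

-w^3/3 + w^2/2 + 1

Multiply the numerator's expansion by the denominator's geometric series.
g(0) = 1
g′(0) = 0
g′′(0) = 1
g′′′(0) = -2
Dividing each by k! gives the coefficients c_0, ..., c_3.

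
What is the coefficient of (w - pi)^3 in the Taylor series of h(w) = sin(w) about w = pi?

1/6

[(w - pi)^0] = 0;  [(w - pi)^1] = -1;  [(w - pi)^2] = 0;  [(w - pi)^3] = 1/6.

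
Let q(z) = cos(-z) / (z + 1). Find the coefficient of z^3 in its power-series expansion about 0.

Use 1/(1 - r) = Σ r^k on the denominator, then take the Cauchy product.
q(0) = 1
q′(0) = -1
q′′(0) = 1
q′′′(0) = -3
So c_3 = q′′′(0)/3! = -1/2.

-1/2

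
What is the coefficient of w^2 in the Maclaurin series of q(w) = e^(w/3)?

c_2 = q′′(0)/2! = 1/18.

1/18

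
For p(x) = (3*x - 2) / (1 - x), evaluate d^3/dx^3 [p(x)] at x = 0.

6

Distribute the polynomial across the series and collect like powers.
From the series, [x^3] p = 1; multiply by 3! = 6 to get 6.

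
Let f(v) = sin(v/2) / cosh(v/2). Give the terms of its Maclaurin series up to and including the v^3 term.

Invert the denominator's series and multiply.
[v^0] = 0;  [v^1] = 1/2;  [v^2] = 0;  [v^3] = -1/12.

-v^3/12 + v/2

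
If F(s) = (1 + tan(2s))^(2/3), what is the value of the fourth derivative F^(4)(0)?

-3200/81

Compose series: expand the inner function first, then feed it into the outer expansion.
The coefficient of s^4 in the expansion is -400/243, so F^(4)(0) = 4! * (-400/243) = -3200/81.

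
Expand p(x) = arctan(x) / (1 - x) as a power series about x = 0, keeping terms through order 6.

Expand 1/(denominator) as a geometric series and multiply by the numerator's series.

13*x^6/15 + 13*x^5/15 + 2*x^4/3 + 2*x^3/3 + x^2 + x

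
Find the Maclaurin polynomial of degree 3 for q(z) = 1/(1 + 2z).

q(0) = 1
q′(0) = -2
q′′(0) = 8
q′′′(0) = -48
Dividing each by k! gives the coefficients c_0, ..., c_3.

-8*z^3 + 4*z^2 - 2*z + 1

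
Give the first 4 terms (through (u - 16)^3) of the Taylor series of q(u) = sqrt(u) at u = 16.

(u - 16)^3/16384 - (u - 16)^2/512 + (u - 16)/8 + 4

[(u - 16)^0] = 4;  [(u - 16)^1] = 1/8;  [(u - 16)^2] = -1/512;  [(u - 16)^3] = 1/16384.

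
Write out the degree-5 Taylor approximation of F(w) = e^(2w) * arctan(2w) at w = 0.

Write out both Maclaurin series and multiply, keeping only the needed powers.
F(0) = 0
F′(0) = 2
F′′(0) = 8
F′′′(0) = 8
F^(4)(0) = -64
F^(5)(0) = 288

12*w^5/5 - 8*w^4/3 + 4*w^3/3 + 4*w^2 + 2*w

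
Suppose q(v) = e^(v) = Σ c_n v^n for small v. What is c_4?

1/24

q(0) = 1
q′(0) = 1
q′′(0) = 1
q′′′(0) = 1
q^(4)(0) = 1
So c_4 = q^(4)(0)/4! = 1/24.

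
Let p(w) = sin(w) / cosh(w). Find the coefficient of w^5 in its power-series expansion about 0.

3/10

Divide the numerator series by the denominator series (power-series long division).
p(0) = 0
p′(0) = 1
p′′(0) = 0
p′′′(0) = -4
p^(4)(0) = 0
p^(5)(0) = 36
So c_5 = p^(5)(0)/5! = 3/10.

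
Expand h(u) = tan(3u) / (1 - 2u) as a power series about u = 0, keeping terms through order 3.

21*u^3 + 6*u^2 + 3*u

Write out both Maclaurin series and multiply, keeping only the needed powers.
h(0) = 0
h′(0) = 3
h′′(0) = 12
h′′′(0) = 126
Then c_k = h^(k)(0)/k! gives each Taylor coefficient.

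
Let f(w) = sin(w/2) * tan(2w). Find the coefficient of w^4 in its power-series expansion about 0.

31/24

Write out both Maclaurin series and multiply, keeping only the needed powers.
f(0) = 0
f′(0) = 0
f′′(0) = 2
f′′′(0) = 0
f^(4)(0) = 31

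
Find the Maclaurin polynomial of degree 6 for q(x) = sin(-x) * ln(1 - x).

11*x^6/72 + x^5/6 + x^4/6 + x^3/2 + x^2

Multiply the two series term by term and collect like powers.
[x^0] = 0;  [x^1] = 0;  [x^2] = 1;  [x^3] = 1/2;  [x^4] = 1/6;  [x^5] = 1/6;  [x^6] = 11/72.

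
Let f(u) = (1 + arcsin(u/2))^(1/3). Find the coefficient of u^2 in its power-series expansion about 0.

-1/36

Compose series: expand the inner function first, then feed it into the outer expansion.
f(0) = 1
f′(0) = 1/6
f′′(0) = -1/18
Dividing each by k! gives the coefficients c_0, ..., c_2.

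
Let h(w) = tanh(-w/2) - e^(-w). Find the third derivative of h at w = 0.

Add the two expansions coefficient-wise.
The coefficient of w^3 in the expansion is 5/24, so h′′′(0) = 3! * (5/24) = 5/4.

5/4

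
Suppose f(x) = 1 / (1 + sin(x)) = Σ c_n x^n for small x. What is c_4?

Write 1/(1+u) = 1 - u + u^2 - u^3 + ... and substitute the series for u.
f(0) = 1
f′(0) = -1
f′′(0) = 2
f′′′(0) = -5
f^(4)(0) = 16
So c_4 = f^(4)(0)/4! = 2/3.

2/3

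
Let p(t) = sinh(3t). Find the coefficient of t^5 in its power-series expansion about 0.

Use the known series and substitute for the argument.
p(0) = 0
p′(0) = 3
p′′(0) = 0
p′′′(0) = 27
p^(4)(0) = 0
p^(5)(0) = 243
The Taylor polynomial is Σ p^(k)(0)/k! · t^k.

81/40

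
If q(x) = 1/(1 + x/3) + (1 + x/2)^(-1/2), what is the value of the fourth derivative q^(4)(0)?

Add the two expansions coefficient-wise.
The coefficient of x^4 in the expansion is 4883/165888, so q^(4)(0) = 4! * (4883/165888) = 4883/6912.

4883/6912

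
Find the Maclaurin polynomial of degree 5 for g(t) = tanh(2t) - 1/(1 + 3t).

3709*t^5/15 - 81*t^4 + 73*t^3/3 - 9*t^2 + 5*t - 1

Expand each term separately and add.
[t^0] = -1;  [t^1] = 5;  [t^2] = -9;  [t^3] = 73/3;  [t^4] = -81;  [t^5] = 3709/15.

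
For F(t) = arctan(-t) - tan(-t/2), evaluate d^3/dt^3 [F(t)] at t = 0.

Add the two expansions coefficient-wise.
From the series, [t^3] F = 3/8; multiply by 3! = 6 to get 9/4.

9/4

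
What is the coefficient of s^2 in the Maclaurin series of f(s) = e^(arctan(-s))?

1/2

Substitute the inner expansion into the outer series and collect powers.
f(0) = 1
f′(0) = -1
f′′(0) = 1
So c_2 = f′′(0)/2! = 1/2.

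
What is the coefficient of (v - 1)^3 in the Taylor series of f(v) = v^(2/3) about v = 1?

4/81

f(1) = 1
f′(1) = 2/3
f′′(1) = -2/9
f′′′(1) = 8/27
So c_3 = f′′′(1)/3! = 4/81.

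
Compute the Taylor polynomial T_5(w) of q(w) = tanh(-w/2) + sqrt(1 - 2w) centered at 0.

Expand each term separately and add.

-211*w^5/240 - 5*w^4/8 - 11*w^3/24 - w^2/2 - 3*w/2 + 1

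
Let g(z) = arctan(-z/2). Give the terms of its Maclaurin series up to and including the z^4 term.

z^3/24 - z/2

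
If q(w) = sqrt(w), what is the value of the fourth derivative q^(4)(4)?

-15/2048

Use the known series and substitute for the argument.
From the series, [(w - 4)^4] q = -5/16384; multiply by 4! = 24 to get -15/2048.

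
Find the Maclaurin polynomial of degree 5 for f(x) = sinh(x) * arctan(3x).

-17*x^4/2 + 3*x^2

Multiply the two series term by term and collect like powers.
[x^0] = 0;  [x^1] = 0;  [x^2] = 3;  [x^3] = 0;  [x^4] = -17/2;  [x^5] = 0.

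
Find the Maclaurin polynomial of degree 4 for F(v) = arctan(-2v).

Differentiate repeatedly and evaluate at the center.
F(0) = 0
F′(0) = -2
F′′(0) = 0
F′′′(0) = 16
F^(4)(0) = 0
The Taylor polynomial is Σ F^(k)(0)/k! · v^k.

8*v^3/3 - 2*v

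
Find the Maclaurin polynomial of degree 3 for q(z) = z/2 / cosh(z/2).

Invert the denominator's series and multiply.
q(0) = 0
q′(0) = 1/2
q′′(0) = 0
q′′′(0) = -3/8

-z^3/16 + z/2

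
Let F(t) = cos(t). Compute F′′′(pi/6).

Apply the Taylor formula c_k = f^(k)(a)/k!.
From the series, [(t - pi/6)^3] F = 1/12; multiply by 3! = 6 to get 1/2.

1/2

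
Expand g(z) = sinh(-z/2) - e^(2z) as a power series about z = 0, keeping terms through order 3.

Add the two expansions coefficient-wise.

-65*z^3/48 - 2*z^2 - 5*z/2 - 1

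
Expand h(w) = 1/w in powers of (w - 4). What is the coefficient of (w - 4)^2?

1/64

Apply the Taylor formula c_k = f^(k)(a)/k!.
h(4) = 1/4
h′(4) = -1/16
h′′(4) = 1/32
So c_2 = h′′(4)/2! = 1/64.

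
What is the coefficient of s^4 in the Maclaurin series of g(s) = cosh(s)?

1/24

g(0) = 1
g′(0) = 0
g′′(0) = 1
g′′′(0) = 0
g^(4)(0) = 1
So c_4 = g^(4)(0)/4! = 1/24.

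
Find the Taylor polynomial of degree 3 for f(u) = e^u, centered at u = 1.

f(1) = e
f′(1) = e
f′′(1) = e
f′′′(1) = e
The Taylor polynomial is Σ f^(k)(1)/k! · (u - 1)^k.

e*(u - 1)^3/6 + e*(u - 1)^2/2 + e*(u - 1) + e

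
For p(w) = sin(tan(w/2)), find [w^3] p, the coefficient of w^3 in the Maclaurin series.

1/48

Plug the Maclaurin series of the inner function into that of the outer and collect terms.
p(0) = 0
p′(0) = 1/2
p′′(0) = 0
p′′′(0) = 1/8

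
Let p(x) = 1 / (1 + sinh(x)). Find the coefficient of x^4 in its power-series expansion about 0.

4/3

Write 1/(1+u) = 1 - u + u^2 - u^3 + ... and substitute the series for u.
[x^0] = 1;  [x^1] = -1;  [x^2] = 1;  [x^3] = -7/6;  [x^4] = 4/3.
So c_4 = p^(4)(0)/4! = 4/3.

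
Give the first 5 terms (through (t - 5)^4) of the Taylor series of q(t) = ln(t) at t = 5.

-(t - 5)^4/2500 + (t - 5)^3/375 - (t - 5)^2/50 + (t - 5)/5 + ln(5)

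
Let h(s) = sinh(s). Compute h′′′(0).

Compute the successive derivatives at the expansion point and divide by k!.
The coefficient of s^3 in the expansion is 1/6, so h′′′(0) = 3! * (1/6) = 1.

1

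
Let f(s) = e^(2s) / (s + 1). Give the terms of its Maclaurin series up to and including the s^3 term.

s^3/3 + s^2 + s + 1

Use 1/(1 - r) = Σ r^k on the denominator, then take the Cauchy product.
f(0) = 1
f′(0) = 1
f′′(0) = 2
f′′′(0) = 2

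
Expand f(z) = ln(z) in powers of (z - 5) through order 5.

[(z - 5)^0] = ln(5);  [(z - 5)^1] = 1/5;  [(z - 5)^2] = -1/50;  [(z - 5)^3] = 1/375;  [(z - 5)^4] = -1/2500;  [(z - 5)^5] = 1/15625.

(z - 5)^5/15625 - (z - 5)^4/2500 + (z - 5)^3/375 - (z - 5)^2/50 + (z - 5)/5 + ln(5)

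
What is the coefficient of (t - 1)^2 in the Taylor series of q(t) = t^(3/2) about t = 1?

3/8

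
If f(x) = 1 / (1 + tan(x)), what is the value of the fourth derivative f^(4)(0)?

40

Write 1/(1+u) = 1 - u + u^2 - u^3 + ... and substitute the series for u.
From the series, [x^4] f = 5/3; multiply by 4! = 24 to get 40.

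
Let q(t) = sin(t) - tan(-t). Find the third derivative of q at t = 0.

Expand each term separately and add.
The coefficient of t^3 in the expansion is 1/6, so q′′′(0) = 3! * (1/6) = 1.

1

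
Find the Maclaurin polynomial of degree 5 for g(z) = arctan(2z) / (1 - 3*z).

722*z^5/5 + 46*z^4 + 46*z^3/3 + 6*z^2 + 2*z

Use 1/(1 - r) = Σ r^k on the denominator, then take the Cauchy product.
g(0) = 0
g′(0) = 2
g′′(0) = 12
g′′′(0) = 92
g^(4)(0) = 1104
g^(5)(0) = 17328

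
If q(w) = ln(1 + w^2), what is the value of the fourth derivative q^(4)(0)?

The coefficient of w^4 in the expansion is -1/2, so q^(4)(0) = 4! * (-1/2) = -12.

-12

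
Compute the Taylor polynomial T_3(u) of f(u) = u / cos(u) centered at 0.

Write the quotient as an unknown series and match coefficients against numerator = denominator · series.
f(0) = 0
f′(0) = 1
f′′(0) = 0
f′′′(0) = 3
Then c_k = f^(k)(0)/k! gives each Taylor coefficient.

u^3/2 + u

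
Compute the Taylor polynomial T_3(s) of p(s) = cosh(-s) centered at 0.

p(0) = 1
p′(0) = 0
p′′(0) = 1
p′′′(0) = 0
The Taylor polynomial is Σ p^(k)(0)/k! · s^k.

s^2/2 + 1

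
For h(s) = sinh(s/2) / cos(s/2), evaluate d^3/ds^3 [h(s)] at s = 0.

Divide the numerator series by the denominator series (power-series long division).
The coefficient of s^3 in the expansion is 1/12, so h′′′(0) = 3! * (1/12) = 1/2.

1/2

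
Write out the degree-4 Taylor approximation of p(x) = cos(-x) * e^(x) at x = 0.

-x^4/6 - x^3/3 + x + 1

Write out both Maclaurin series and multiply, keeping only the needed powers.
p(0) = 1
p′(0) = 1
p′′(0) = 0
p′′′(0) = -2
p^(4)(0) = -4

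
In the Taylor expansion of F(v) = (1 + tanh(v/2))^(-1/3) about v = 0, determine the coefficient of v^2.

1/18

Plug the Maclaurin series of the inner function into that of the outer and collect terms.
So c_2 = F′′(0)/2! = 1/18.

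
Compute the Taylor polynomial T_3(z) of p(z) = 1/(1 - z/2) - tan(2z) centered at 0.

Expand each term separately and add.
[z^0] = 1;  [z^1] = -3/2;  [z^2] = 1/4;  [z^3] = -61/24.

-61*z^3/24 + z^2/4 - 3*z/2 + 1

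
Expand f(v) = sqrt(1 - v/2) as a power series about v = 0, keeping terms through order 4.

Use the known series and substitute for the argument.
f(0) = 1
f′(0) = -1/4
f′′(0) = -1/16
f′′′(0) = -3/64
f^(4)(0) = -15/256

-5*v^4/2048 - v^3/128 - v^2/32 - v/4 + 1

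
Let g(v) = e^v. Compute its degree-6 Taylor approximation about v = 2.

g(2) = e^(2)
g′(2) = e^(2)
g′′(2) = e^(2)
g′′′(2) = e^(2)
g^(4)(2) = e^(2)
g^(5)(2) = e^(2)
g^(6)(2) = e^(2)
Dividing each by k! gives the coefficients c_0, ..., c_6.

(v - 2)^6*e^(2)/720 + (v - 2)^5*e^(2)/120 + (v - 2)^4*e^(2)/24 + (v - 2)^3*e^(2)/6 + (v - 2)^2*e^(2)/2 + (v - 2)*e^(2) + e^(2)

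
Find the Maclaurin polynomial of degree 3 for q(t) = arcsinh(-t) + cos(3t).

t^3/6 - 9*t^2/2 - t + 1

Combine the two series term by term.
q(0) = 1
q′(0) = -1
q′′(0) = -9
q′′′(0) = 1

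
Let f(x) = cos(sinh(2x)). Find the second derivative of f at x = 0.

Compose series: expand the inner function first, then feed it into the outer expansion.
The coefficient of x^2 in the expansion is -2, so f′′(0) = 2! * (-2) = -4.

-4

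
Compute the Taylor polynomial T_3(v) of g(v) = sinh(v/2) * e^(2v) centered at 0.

Expand each factor separately, then convolve coefficients.

49*v^3/48 + v^2 + v/2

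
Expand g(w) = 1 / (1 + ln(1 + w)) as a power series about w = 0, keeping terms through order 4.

Expand as Σ (-1)^k u^k with u equal to the inner function's series.
[w^0] = 1;  [w^1] = -1;  [w^2] = 3/2;  [w^3] = -7/3;  [w^4] = 11/3.

11*w^4/3 - 7*w^3/3 + 3*w^2/2 - w + 1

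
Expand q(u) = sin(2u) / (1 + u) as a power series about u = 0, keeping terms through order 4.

-2*u^4/3 + 2*u^3/3 - 2*u^2 + 2*u

Multiply the two series term by term and collect like powers.
q(0) = 0
q′(0) = 2
q′′(0) = -4
q′′′(0) = 4
q^(4)(0) = -16
The Taylor polynomial is Σ q^(k)(0)/k! · u^k.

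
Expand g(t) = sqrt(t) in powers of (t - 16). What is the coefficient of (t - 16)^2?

[(t - 16)^0] = 4;  [(t - 16)^1] = 1/8;  [(t - 16)^2] = -1/512.
So c_2 = g′′(16)/2! = -1/512.

-1/512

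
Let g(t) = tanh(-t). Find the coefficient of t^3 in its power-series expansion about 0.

Use the known series and substitute for the argument.

1/3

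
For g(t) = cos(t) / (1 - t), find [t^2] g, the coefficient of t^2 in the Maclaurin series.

1/2

Multiply the numerator's expansion by the denominator's geometric series.
So c_2 = g′′(0)/2! = 1/2.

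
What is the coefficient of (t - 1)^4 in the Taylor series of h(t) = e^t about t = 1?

[(t - 1)^0] = e;  [(t - 1)^1] = e;  [(t - 1)^2] = e/2;  [(t - 1)^3] = e/6;  [(t - 1)^4] = e/24.

e/24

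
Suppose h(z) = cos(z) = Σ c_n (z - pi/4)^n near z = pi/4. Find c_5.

[(z - pi/4)^0] = sqrt(2)/2;  [(z - pi/4)^1] = -sqrt(2)/2;  [(z - pi/4)^2] = -sqrt(2)/4;  [(z - pi/4)^3] = sqrt(2)/12;  [(z - pi/4)^4] = sqrt(2)/48;  [(z - pi/4)^5] = -sqrt(2)/240.

-sqrt(2)/240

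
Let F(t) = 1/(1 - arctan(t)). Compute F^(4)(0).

8

Let u equal the inner series; expand the outer function in u and truncate.
From the series, [t^4] F = 1/3; multiply by 4! = 24 to get 8.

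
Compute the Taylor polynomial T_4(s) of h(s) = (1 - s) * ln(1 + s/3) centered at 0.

-5*s^4/324 + 11*s^3/162 - 7*s^2/18 + s/3

Shift and add copies of the series according to the polynomial's terms.
h(0) = 0
h′(0) = 1/3
h′′(0) = -7/9
h′′′(0) = 11/27
h^(4)(0) = -10/27
Then c_k = h^(k)(0)/k! gives each Taylor coefficient.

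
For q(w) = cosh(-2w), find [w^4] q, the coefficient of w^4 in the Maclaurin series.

[w^0] = 1;  [w^1] = 0;  [w^2] = 2;  [w^3] = 0;  [w^4] = 2/3.

2/3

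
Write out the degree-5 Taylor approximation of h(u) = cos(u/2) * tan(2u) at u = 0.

Expand each factor separately, then convolve coefficients.

3781*u^5/960 + 29*u^3/12 + 2*u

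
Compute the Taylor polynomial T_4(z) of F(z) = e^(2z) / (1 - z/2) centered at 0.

Take the Cauchy product of the two expansions.
[z^0] = 1;  [z^1] = 5/2;  [z^2] = 13/4;  [z^3] = 71/24;  [z^4] = 103/48.

103*z^4/48 + 71*z^3/24 + 13*z^2/4 + 5*z/2 + 1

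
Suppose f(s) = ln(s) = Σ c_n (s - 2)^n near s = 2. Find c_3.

1/24

Apply the Taylor formula c_k = f^(k)(a)/k!.
[(s - 2)^0] = ln(2);  [(s - 2)^1] = 1/2;  [(s - 2)^2] = -1/8;  [(s - 2)^3] = 1/24.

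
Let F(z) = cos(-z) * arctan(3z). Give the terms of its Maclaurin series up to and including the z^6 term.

Expand each factor separately, then convolve coefficients.
F(0) = 0
F′(0) = 3
F′′(0) = 0
F′′′(0) = -63
F^(4)(0) = 0
F^(5)(0) = 6387
F^(6)(0) = 0
Dividing each by k! gives the coefficients c_0, ..., c_6.

2129*z^5/40 - 21*z^3/2 + 3*z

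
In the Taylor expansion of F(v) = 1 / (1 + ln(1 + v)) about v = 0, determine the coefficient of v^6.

3289/360

Expand as Σ (-1)^k u^k with u equal to the inner function's series.
F(0) = 1
F′(0) = -1
F′′(0) = 3
F′′′(0) = -14
F^(4)(0) = 88
F^(5)(0) = -694
F^(6)(0) = 6578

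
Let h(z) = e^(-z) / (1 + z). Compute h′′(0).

Multiply the two series term by term and collect like powers.
From the series, [z^2] h = 5/2; multiply by 2! = 2 to get 5.

5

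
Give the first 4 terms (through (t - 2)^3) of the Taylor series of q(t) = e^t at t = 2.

q(2) = e^(2)
q′(2) = e^(2)
q′′(2) = e^(2)
q′′′(2) = e^(2)

(t - 2)^3*e^(2)/6 + (t - 2)^2*e^(2)/2 + (t - 2)*e^(2) + e^(2)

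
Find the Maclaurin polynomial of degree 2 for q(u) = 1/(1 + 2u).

Apply the Taylor formula c_k = f^(k)(a)/k!.
q(0) = 1
q′(0) = -2
q′′(0) = 8

4*u^2 - 2*u + 1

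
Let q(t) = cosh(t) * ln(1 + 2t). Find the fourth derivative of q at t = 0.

Write out both Maclaurin series and multiply, keeping only the needed powers.
From the series, [t^4] q = -5; multiply by 4! = 24 to get -120.

-120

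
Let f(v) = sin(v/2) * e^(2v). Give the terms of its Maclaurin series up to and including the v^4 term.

Take the Cauchy product of the two expansions.
f(0) = 0
f′(0) = 1/2
f′′(0) = 2
f′′′(0) = 47/8
f^(4)(0) = 15

5*v^4/8 + 47*v^3/48 + v^2 + v/2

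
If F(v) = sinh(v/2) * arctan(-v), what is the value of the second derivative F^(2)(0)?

-1

Expand each factor separately, then convolve coefficients.
The coefficient of v^2 in the expansion is -1/2, so F′′(0) = 2! * (-1/2) = -1.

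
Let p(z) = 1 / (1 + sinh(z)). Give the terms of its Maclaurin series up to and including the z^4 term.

4*z^4/3 - 7*z^3/6 + z^2 - z + 1

Use the geometric series for the reciprocal, then substitute.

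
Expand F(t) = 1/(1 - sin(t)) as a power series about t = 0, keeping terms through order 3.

Compose series: expand the inner function first, then feed it into the outer expansion.
F(0) = 1
F′(0) = 1
F′′(0) = 2
F′′′(0) = 5

5*t^3/6 + t^2 + t + 1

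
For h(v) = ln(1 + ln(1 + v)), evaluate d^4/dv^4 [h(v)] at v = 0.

Plug the Maclaurin series of the inner function into that of the outer and collect terms.
The coefficient of v^4 in the expansion is -35/24, so h^(4)(0) = 4! * (-35/24) = -35.

-35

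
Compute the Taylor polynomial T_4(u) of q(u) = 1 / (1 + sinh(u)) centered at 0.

4*u^4/3 - 7*u^3/6 + u^2 - u + 1

Expand as Σ (-1)^k u^k with u equal to the inner function's series.
q(0) = 1
q′(0) = -1
q′′(0) = 2
q′′′(0) = -7
q^(4)(0) = 32
Dividing each by k! gives the coefficients c_0, ..., c_4.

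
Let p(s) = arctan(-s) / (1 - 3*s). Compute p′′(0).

Use 1/(1 - r) = Σ r^k on the denominator, then take the Cauchy product.
From the series, [s^2] p = -3; multiply by 2! = 2 to get -6.

-6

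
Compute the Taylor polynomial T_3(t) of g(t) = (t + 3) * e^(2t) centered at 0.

6*t^3 + 8*t^2 + 7*t + 3

Distribute the polynomial across the series and collect like powers.
g(0) = 3
g′(0) = 7
g′′(0) = 16
g′′′(0) = 36
Then c_k = g^(k)(0)/k! gives each Taylor coefficient.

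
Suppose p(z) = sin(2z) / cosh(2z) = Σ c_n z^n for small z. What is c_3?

Write the quotient as an unknown series and match coefficients against numerator = denominator · series.
p(0) = 0
p′(0) = 2
p′′(0) = 0
p′′′(0) = -32

-16/3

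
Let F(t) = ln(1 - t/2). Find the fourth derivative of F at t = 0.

-3/8

From the series, [t^4] F = -1/64; multiply by 4! = 24 to get -3/8.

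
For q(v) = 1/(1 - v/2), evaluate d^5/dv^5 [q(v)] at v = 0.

Differentiate repeatedly and evaluate at the center.
From the series, [v^5] q = 1/32; multiply by 5! = 120 to get 15/4.

15/4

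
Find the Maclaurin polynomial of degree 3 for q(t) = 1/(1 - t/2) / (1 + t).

-5*t^3/8 + 3*t^2/4 - t/2 + 1

Take the Cauchy product of the two expansions.
q(0) = 1
q′(0) = -1/2
q′′(0) = 3/2
q′′′(0) = -15/4
Dividing each by k! gives the coefficients c_0, ..., c_3.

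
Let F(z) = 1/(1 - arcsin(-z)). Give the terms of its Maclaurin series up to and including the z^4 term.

Compose series: expand the inner function first, then feed it into the outer expansion.
F(0) = 1
F′(0) = -1
F′′(0) = 2
F′′′(0) = -7
F^(4)(0) = 32
Dividing each by k! gives the coefficients c_0, ..., c_4.

4*z^4/3 - 7*z^3/6 + z^2 - z + 1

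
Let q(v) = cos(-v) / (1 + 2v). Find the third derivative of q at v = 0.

-42

Multiply the two series term by term and collect like powers.
From the series, [v^3] q = -7; multiply by 3! = 6 to get -42.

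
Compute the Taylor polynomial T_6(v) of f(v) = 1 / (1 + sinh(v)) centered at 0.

Write 1/(1+u) = 1 - u + u^2 - u^3 + ... and substitute the series for u.
[v^0] = 1;  [v^1] = -1;  [v^2] = 1;  [v^3] = -7/6;  [v^4] = 4/3;  [v^5] = -181/120;  [v^6] = 77/45.

77*v^6/45 - 181*v^5/120 + 4*v^4/3 - 7*v^3/6 + v^2 - v + 1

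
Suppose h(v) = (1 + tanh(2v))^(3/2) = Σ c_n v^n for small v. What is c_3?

Substitute the inner expansion into the outer series and collect powers.
h(0) = 1
h′(0) = 3
h′′(0) = 3
h′′′(0) = -27

-9/2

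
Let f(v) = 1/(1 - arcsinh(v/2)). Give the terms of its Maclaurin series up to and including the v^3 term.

5*v^3/48 + v^2/4 + v/2 + 1

Let u equal the inner series; expand the outer function in u and truncate.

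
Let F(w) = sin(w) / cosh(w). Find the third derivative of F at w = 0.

Invert the denominator's series and multiply.
From the series, [w^3] F = -2/3; multiply by 3! = 6 to get -4.

-4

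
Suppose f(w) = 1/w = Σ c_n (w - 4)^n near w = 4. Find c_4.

1/1024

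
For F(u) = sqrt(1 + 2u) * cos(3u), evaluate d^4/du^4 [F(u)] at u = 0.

Write out both Maclaurin series and multiply, keeping only the needed powers.
From the series, [u^4] F = 5; multiply by 4! = 24 to get 120.

120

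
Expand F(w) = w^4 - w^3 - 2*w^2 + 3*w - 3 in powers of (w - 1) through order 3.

3*(w - 1)^3 + (w - 1)^2 - 2

Apply the Taylor formula c_k = f^(k)(a)/k!.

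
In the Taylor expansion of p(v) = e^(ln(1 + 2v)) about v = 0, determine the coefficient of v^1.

2

Compose series: expand the inner function first, then feed it into the outer expansion.
p(0) = 1
p′(0) = 2
So c_1 = p′(0)/1! = 2.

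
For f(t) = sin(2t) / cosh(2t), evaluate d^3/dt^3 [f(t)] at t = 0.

Invert the denominator's series and multiply.
The coefficient of t^3 in the expansion is -16/3, so f′′′(0) = 3! * (-16/3) = -32.

-32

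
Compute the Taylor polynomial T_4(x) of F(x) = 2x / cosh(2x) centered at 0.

Divide the numerator series by the denominator series (power-series long division).
F(0) = 0
F′(0) = 2
F′′(0) = 0
F′′′(0) = -24
F^(4)(0) = 0

-4*x^3 + 2*x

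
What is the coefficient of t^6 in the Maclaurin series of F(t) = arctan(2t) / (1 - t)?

86/15

Expand each factor separately, then convolve coefficients.
[t^0] = 0;  [t^1] = 2;  [t^2] = 2;  [t^3] = -2/3;  [t^4] = -2/3;  [t^5] = 86/15;  [t^6] = 86/15.
So c_6 = F^(6)(0)/6! = 86/15.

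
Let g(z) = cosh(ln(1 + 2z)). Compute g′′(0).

4

Substitute the inner expansion into the outer series and collect powers.
The coefficient of z^2 in the expansion is 2, so g′′(0) = 2! * (2) = 4.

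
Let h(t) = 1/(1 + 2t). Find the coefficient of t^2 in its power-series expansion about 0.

Use the known series and substitute for the argument.
h(0) = 1
h′(0) = -2
h′′(0) = 8
Dividing each by k! gives the coefficients c_0, ..., c_2.

4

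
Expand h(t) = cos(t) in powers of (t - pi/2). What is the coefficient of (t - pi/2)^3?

1/6

[(t - pi/2)^0] = 0;  [(t - pi/2)^1] = -1;  [(t - pi/2)^2] = 0;  [(t - pi/2)^3] = 1/6.
So c_3 = h′′′(pi/2)/3! = 1/6.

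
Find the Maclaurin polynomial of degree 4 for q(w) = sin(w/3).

-w^3/162 + w/3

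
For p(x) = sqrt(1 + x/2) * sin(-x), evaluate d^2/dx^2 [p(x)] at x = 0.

-1/2

Multiply the two series term by term and collect like powers.
From the series, [x^2] p = -1/4; multiply by 2! = 2 to get -1/2.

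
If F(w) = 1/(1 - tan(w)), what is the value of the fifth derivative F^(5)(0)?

256

Plug the Maclaurin series of the inner function into that of the outer and collect terms.
The coefficient of w^5 in the expansion is 32/15, so F^(5)(0) = 5! * (32/15) = 256.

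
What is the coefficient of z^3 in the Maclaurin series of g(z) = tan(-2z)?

g(0) = 0
g′(0) = -2
g′′(0) = 0
g′′′(0) = -16

-8/3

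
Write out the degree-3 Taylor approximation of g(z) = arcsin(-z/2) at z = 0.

-z^3/48 - z/2

g(0) = 0
g′(0) = -1/2
g′′(0) = 0
g′′′(0) = -1/8
The Taylor polynomial is Σ g^(k)(0)/k! · z^k.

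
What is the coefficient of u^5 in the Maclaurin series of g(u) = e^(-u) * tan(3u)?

Expand each factor separately, then convolve coefficients.
So c_5 = g^(5)(0)/5! = 1481/40.

1481/40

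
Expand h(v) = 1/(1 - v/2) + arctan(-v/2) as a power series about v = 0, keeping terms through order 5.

Add the two expansions coefficient-wise.
h(0) = 1
h′(0) = 0
h′′(0) = 1/2
h′′′(0) = 1
h^(4)(0) = 3/2
h^(5)(0) = 3

v^5/40 + v^4/16 + v^3/6 + v^2/4 + 1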